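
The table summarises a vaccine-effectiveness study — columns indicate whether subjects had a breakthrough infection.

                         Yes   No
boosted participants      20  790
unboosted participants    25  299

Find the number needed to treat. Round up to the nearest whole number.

20

risk, boosted participants = 20/810 = 0.024691
risk, unboosted participants = 25/324 = 0.077160
absolute risk difference = 0.052469
1 / 0.052469 = 19.059 → round up → 20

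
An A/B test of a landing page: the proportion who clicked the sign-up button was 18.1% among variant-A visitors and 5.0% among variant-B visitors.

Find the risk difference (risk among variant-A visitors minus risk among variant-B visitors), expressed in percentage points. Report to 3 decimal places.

RD ≈ 13.100

risk difference = 0.1810 − 0.0500 = 0.1310 → 13.100 percentage points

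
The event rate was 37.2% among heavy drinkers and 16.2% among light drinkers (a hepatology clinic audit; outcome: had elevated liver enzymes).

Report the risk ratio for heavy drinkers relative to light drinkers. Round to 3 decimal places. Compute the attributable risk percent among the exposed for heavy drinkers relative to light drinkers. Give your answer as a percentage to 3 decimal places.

RR = 2.296; AR% = 56.452%

RR = 0.3720 / 0.1620 = 2.296
AR% = (0.3720 − 0.1620) / 0.3720 = 0.5645 → 56.452%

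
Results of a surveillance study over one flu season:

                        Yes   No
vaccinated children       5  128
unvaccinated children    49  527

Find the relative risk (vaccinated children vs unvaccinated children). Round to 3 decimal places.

RR = 0.442

risk, vaccinated children = 5/133 = 0.03759
risk, unvaccinated children = 49/576 = 0.08507
RR = 0.03759 / 0.08507 = 0.442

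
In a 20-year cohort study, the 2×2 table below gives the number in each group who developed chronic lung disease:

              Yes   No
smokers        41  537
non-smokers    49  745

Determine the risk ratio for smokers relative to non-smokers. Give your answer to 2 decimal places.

RR: 1.15

risk, smokers = 41/578 = 0.0709
risk, non-smokers = 49/794 = 0.0617
RR = 0.0709 / 0.0617 = 1.15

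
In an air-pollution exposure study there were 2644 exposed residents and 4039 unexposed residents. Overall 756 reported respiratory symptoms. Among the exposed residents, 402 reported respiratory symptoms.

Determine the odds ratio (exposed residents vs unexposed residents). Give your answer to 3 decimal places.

OR = 1.866

exposed residents without the outcome: 2644 − 402 = 2242
unexposed residents with the outcome: 756 − 402 = 354
unexposed residents without the outcome: 4039 − 354 = 3685
OR = (402 × 3685) / (2242 × 354) = 1481370/793668 ≈ 1.866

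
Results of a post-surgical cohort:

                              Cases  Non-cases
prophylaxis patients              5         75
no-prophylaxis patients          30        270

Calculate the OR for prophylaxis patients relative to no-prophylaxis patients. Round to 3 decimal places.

OR = (5 × 270) / (75 × 30) = 1350/2250 ≈ 0.600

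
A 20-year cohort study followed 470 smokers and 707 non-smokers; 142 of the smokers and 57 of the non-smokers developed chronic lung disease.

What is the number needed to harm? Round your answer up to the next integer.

NNH: 5

risk, smokers = 142/470 = 0.302128
risk, non-smokers = 57/707 = 0.080622
absolute risk difference = 0.221505
1 / 0.221505 = 4.515 → round up → 5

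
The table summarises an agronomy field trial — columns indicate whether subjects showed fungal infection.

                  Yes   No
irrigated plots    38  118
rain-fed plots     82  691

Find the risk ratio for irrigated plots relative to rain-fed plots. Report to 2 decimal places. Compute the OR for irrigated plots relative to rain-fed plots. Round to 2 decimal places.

RR = 2.30; OR = 2.71

risk, irrigated plots = 38/156 = 0.2436
risk, rain-fed plots = 82/773 = 0.1061
RR = 0.2436 / 0.1061 = 2.30
odds, irrigated plots = 38/118 = 0.3220
odds, rain-fed plots = 82/691 = 0.1187
OR = 0.3220 / 0.1187 = 2.71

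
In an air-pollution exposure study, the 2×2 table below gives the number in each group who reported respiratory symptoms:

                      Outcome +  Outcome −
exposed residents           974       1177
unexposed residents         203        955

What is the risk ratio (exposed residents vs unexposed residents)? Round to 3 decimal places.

risk, exposed residents = 974/2151 = 0.4528
risk, unexposed residents = 203/1158 = 0.1753
RR = 0.4528 / 0.1753 = 2.583

2.583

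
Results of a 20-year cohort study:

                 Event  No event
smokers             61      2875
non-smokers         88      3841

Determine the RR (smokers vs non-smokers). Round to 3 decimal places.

risk, smokers = 61/2936 = 0.02078
risk, non-smokers = 88/3929 = 0.02240
RR = 0.02078 / 0.02240 = 0.928

0.928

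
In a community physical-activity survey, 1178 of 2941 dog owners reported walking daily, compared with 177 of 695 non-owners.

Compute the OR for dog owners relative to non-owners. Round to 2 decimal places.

OR = (1178 × 518) / (1763 × 177) = 610204/312051 ≈ 1.96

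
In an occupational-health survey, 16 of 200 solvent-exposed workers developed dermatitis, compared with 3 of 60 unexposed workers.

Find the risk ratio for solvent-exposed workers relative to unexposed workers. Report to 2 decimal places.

risk, solvent-exposed workers = 16/200 = 0.0800
risk, unexposed workers = 3/60 = 0.0500
RR = 0.0800 / 0.0500 = 1.60

1.60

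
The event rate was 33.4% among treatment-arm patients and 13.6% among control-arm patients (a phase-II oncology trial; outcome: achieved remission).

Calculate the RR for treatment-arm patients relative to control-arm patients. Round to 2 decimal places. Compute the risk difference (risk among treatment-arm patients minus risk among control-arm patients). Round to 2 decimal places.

RR = 2.46; RD = 0.20

RR = 0.3340 / 0.1360 = 2.46
risk difference = 0.3340 − 0.1360 = 0.20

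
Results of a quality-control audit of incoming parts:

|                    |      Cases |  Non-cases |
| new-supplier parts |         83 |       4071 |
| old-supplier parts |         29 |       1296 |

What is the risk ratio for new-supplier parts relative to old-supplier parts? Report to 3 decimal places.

RR: 0.913

risk, new-supplier parts = 83/4154 = 0.01998
risk, old-supplier parts = 29/1325 = 0.02189
RR = 0.01998 / 0.02189 = 0.913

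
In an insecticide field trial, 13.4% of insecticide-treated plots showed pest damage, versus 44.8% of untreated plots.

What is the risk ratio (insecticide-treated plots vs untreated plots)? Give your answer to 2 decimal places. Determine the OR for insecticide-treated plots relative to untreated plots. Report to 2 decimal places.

RR = 0.1340 / 0.4480 = 0.30
odds, insecticide-treated plots = 0.1340/0.8660 = 0.1547
odds, untreated plots = 0.4480/0.5520 = 0.8116
OR = 0.1547 / 0.8116 = 0.19

RR = 0.30; OR = 0.19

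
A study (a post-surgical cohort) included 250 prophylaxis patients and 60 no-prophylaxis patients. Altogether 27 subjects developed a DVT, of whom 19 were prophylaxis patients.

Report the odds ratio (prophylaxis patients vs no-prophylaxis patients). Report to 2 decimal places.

OR: 0.53

prophylaxis patients without the outcome: 250 − 19 = 231
no-prophylaxis patients with the outcome: 27 − 19 = 8
no-prophylaxis patients without the outcome: 60 − 8 = 52
OR = (19 × 52) / (231 × 8) = 988/1848 ≈ 0.53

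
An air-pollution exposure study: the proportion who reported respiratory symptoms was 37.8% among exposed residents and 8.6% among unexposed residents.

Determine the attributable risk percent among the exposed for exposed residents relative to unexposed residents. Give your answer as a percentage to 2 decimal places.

AR% = (0.3780 − 0.0860) / 0.3780 = 0.7725 → 77.25%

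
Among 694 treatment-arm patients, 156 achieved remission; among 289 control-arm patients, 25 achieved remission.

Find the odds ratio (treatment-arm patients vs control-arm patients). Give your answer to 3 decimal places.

OR: 3.062

odds, treatment-arm patients = 156/538 = 0.2900
odds, control-arm patients = 25/264 = 0.0947
OR = 0.2900 / 0.0947 = 3.062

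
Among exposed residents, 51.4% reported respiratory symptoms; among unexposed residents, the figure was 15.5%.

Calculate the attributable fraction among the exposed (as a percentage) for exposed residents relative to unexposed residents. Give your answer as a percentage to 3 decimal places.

AR% = (0.5140 − 0.1550) / 0.5140 = 0.6984 → 69.844%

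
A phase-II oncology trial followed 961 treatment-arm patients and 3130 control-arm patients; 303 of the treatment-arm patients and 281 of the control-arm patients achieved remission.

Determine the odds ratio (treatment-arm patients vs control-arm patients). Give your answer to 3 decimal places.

OR = (303 × 2849) / (658 × 281) = 863247/184898 ≈ 4.669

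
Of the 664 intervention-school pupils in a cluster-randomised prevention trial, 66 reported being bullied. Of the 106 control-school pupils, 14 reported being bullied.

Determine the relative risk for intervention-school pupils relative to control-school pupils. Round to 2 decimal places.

RR = 0.75

risk, intervention-school pupils = 66/664 = 0.0994
risk, control-school pupils = 14/106 = 0.1321
RR = 0.0994 / 0.1321 = 0.75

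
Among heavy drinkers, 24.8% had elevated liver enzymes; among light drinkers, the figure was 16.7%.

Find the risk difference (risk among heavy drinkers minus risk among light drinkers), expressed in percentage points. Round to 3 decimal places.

risk difference = 0.2480 − 0.1670 = 0.0810 → 8.100 percentage points

RD ≈ 8.100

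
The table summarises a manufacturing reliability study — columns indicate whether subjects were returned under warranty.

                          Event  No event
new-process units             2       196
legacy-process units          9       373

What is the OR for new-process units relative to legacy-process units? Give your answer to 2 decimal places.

odds, new-process units = 2/196 = 0.01020
odds, legacy-process units = 9/373 = 0.02413
OR = 0.01020 / 0.02413 = 0.42

OR = 0.42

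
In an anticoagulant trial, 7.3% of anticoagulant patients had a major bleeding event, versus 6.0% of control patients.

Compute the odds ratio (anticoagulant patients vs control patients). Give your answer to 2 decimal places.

OR: 1.23

odds, anticoagulant patients = 0.0730/0.9270 = 0.0787
odds, control patients = 0.0600/0.9400 = 0.0638
OR = 0.0787 / 0.0638 = 1.23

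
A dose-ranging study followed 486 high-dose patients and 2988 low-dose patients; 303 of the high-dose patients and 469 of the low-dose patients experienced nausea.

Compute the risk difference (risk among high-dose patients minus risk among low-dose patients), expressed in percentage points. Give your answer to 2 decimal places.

risk, high-dose patients = 303/486 = 0.6235
risk, low-dose patients = 469/2988 = 0.1570
risk difference = 0.6235 − 0.1570 = 0.4665 → 46.65 percentage points

RD ≈ 46.65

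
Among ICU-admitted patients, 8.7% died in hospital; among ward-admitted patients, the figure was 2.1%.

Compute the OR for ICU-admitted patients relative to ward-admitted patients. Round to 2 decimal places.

4.44

odds, ICU-admitted patients = 0.08700/0.91300 = 0.09529
odds, ward-admitted patients = 0.02100/0.97900 = 0.02145
OR = 0.09529 / 0.02145 = 4.44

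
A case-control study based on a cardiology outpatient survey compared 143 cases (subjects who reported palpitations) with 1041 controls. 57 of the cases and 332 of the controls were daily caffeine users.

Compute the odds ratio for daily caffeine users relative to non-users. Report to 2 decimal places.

OR = (57 × 709) / (332 × 86) = 40413/28552 ≈ 1.42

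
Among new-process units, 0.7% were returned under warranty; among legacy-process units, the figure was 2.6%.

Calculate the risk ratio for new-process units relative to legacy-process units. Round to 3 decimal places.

RR = 0.00700 / 0.02600 = 0.269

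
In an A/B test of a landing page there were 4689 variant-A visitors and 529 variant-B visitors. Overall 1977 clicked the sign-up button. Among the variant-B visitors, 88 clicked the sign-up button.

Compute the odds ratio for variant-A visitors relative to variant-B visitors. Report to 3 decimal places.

3.381

variant-A visitors with the outcome: 1977 − 88 = 1889
variant-A visitors without the outcome: 4689 − 1889 = 2800
variant-B visitors without the outcome: 529 − 88 = 441
odds, variant-A visitors = 1889/2800 = 0.6746
odds, variant-B visitors = 88/441 = 0.1995
OR = 0.6746 / 0.1995 = 3.381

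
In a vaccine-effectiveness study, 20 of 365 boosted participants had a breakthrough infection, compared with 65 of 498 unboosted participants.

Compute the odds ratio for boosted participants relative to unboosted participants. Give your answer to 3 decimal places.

OR = (20 × 433) / (345 × 65) = 8660/22425 ≈ 0.386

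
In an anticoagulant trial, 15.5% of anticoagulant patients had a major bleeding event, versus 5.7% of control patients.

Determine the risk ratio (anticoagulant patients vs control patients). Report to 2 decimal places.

RR = 0.1550 / 0.0570 = 2.72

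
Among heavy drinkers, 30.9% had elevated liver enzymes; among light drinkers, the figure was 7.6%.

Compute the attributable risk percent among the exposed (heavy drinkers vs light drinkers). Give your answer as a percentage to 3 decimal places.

AR% = (0.3090 − 0.0760) / 0.3090 = 0.7540 → 75.405%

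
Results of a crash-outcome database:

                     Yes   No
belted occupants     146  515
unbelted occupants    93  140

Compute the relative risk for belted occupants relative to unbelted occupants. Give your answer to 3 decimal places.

risk, belted occupants = 146/661 = 0.2209
risk, unbelted occupants = 93/233 = 0.3991
RR = 0.2209 / 0.3991 = 0.553

RR: 0.553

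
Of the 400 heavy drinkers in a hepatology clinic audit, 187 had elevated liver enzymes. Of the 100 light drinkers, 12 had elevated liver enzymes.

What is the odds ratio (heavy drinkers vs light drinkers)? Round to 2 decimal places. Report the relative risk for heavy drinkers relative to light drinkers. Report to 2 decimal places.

OR = (187 × 88) / (213 × 12) = 16456/2556 ≈ 6.44
risk, heavy drinkers = 187/400 = 0.4675
risk, light drinkers = 12/100 = 0.1200
RR = 0.4675 / 0.1200 = 3.90

OR = 6.44; RR = 3.90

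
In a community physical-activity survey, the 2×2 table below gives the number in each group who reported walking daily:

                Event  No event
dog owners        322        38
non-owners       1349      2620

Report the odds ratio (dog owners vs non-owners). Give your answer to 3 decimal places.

OR = (322 × 2620) / (38 × 1349) = 843640/51262 ≈ 16.457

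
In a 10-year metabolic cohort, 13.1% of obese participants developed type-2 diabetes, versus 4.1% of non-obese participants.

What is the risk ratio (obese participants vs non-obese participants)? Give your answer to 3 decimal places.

RR = 0.13100 / 0.04100 = 3.195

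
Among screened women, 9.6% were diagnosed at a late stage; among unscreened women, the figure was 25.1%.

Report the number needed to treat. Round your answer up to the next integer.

absolute risk difference = 0.155000
1 / 0.155000 = 6.452 → round up → 7

7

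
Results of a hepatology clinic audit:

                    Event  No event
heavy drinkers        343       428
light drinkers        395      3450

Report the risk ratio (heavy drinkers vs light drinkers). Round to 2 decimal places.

4.33

risk, heavy drinkers = 343/771 = 0.4449
risk, light drinkers = 395/3845 = 0.1027
RR = 0.4449 / 0.1027 = 4.33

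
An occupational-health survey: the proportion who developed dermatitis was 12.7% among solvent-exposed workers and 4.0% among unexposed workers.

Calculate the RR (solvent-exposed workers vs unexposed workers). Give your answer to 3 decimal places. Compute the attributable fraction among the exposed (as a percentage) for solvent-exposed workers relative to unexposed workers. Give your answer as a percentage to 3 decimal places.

RR = 3.175; AR% = 68.504%

RR = 0.12700 / 0.04000 = 3.175
AR% = (0.12700 − 0.04000) / 0.12700 = 0.6850 → 68.504%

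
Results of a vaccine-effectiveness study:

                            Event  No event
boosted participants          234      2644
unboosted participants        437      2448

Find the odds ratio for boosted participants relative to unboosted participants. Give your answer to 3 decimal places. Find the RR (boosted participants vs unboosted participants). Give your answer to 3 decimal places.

OR = 0.496; RR = 0.537

OR = (234 × 2448) / (2644 × 437) = 572832/1155428 ≈ 0.496
risk, boosted participants = 234/2878 = 0.0813
risk, unboosted participants = 437/2885 = 0.1515
RR = 0.0813 / 0.1515 = 0.537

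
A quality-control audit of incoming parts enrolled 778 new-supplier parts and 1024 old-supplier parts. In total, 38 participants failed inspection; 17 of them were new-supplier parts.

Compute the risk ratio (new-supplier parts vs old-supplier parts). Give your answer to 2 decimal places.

RR: 1.07

new-supplier parts without the outcome: 778 − 17 = 761
old-supplier parts with the outcome: 38 − 17 = 21
old-supplier parts without the outcome: 1024 − 21 = 1003
risk, new-supplier parts = 17/778 = 0.02185
risk, old-supplier parts = 21/1024 = 0.02051
RR = 0.02185 / 0.02051 = 1.07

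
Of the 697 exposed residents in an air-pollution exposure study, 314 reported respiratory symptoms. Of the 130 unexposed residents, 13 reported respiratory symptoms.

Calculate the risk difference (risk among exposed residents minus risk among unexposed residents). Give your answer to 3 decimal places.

risk, exposed residents = 314/697 = 0.4505
risk, unexposed residents = 13/130 = 0.1000
risk difference = 0.4505 − 0.1000 = 0.351

0.351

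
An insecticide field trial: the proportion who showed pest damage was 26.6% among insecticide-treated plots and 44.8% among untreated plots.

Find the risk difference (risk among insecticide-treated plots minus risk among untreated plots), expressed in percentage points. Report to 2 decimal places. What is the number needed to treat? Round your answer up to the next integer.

RD = -18.20; NNT = 6

risk difference = 0.2660 − 0.4480 = -0.1820 → -18.20 percentage points
absolute risk difference = 0.182000
1 / 0.182000 = 5.495 → round up → 6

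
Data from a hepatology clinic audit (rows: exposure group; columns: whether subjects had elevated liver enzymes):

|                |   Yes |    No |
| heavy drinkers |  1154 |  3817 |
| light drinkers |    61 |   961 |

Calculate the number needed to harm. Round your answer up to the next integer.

risk, heavy drinkers = 1154/4971 = 0.232146
risk, light drinkers = 61/1022 = 0.059687
absolute risk difference = 0.172460
1 / 0.172460 = 5.798 → round up → 6

NNH ≈ 6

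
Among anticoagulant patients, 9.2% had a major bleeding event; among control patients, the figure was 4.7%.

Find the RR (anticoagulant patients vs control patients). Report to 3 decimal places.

RR = 0.09200 / 0.04700 = 1.957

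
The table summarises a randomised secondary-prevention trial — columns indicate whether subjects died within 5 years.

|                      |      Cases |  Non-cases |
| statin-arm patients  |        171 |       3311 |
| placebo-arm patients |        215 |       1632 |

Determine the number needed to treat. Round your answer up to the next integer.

risk, statin-arm patients = 171/3482 = 0.049110
risk, placebo-arm patients = 215/1847 = 0.116405
absolute risk difference = 0.067295
1 / 0.067295 = 14.860 → round up → 15

15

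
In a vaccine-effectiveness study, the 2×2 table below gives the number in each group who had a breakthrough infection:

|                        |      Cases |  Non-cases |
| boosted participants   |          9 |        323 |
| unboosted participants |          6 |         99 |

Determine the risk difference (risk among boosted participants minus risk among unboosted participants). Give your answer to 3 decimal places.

risk, boosted participants = 9/332 = 0.02711
risk, unboosted participants = 6/105 = 0.05714
risk difference = 0.02711 − 0.05714 = -0.030

-0.030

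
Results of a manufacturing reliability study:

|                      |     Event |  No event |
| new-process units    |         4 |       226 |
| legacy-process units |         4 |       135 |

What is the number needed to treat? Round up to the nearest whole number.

risk, new-process units = 4/230 = 0.017391
risk, legacy-process units = 4/139 = 0.028777
absolute risk difference = 0.011386
1 / 0.011386 = 87.827 → round up → 88

88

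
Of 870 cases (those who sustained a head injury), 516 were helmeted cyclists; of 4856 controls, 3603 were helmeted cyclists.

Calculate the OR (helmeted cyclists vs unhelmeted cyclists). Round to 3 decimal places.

0.507

odds, helmeted cyclists = 516/3603 = 0.1432
odds, unhelmeted cyclists = 354/1253 = 0.2825
OR = 0.1432 / 0.2825 = 0.507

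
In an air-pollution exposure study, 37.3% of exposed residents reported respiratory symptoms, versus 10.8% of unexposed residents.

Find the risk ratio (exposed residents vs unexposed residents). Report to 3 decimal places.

RR = 0.3730 / 0.1080 = 3.454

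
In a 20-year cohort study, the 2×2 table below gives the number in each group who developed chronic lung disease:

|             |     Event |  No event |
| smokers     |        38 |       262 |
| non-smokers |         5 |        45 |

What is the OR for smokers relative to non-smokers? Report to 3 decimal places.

OR = (38 × 45) / (262 × 5) = 1710/1310 ≈ 1.305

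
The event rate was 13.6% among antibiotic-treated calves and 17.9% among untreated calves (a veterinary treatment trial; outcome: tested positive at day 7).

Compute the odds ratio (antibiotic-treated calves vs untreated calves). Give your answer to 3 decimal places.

odds, antibiotic-treated calves = 0.1360/0.8640 = 0.1574
odds, untreated calves = 0.1790/0.8210 = 0.2180
OR = 0.1574 / 0.2180 = 0.722

OR: 0.722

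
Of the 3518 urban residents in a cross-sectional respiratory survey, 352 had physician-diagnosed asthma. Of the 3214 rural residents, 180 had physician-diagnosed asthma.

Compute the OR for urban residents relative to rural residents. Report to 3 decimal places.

OR = (352 × 3034) / (3166 × 180) = 1067968/569880 ≈ 1.874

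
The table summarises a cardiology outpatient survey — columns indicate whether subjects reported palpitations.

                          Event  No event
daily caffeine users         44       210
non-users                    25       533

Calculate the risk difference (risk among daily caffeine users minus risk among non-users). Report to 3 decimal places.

RD ≈ 0.128

risk, daily caffeine users = 44/254 = 0.17323
risk, non-users = 25/558 = 0.04480
risk difference = 0.17323 − 0.04480 = 0.128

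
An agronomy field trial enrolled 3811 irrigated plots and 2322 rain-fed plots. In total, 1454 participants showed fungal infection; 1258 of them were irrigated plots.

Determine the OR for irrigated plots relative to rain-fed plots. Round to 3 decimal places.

irrigated plots without the outcome: 3811 − 1258 = 2553
rain-fed plots with the outcome: 1454 − 1258 = 196
rain-fed plots without the outcome: 2322 − 196 = 2126
OR = (1258 × 2126) / (2553 × 196) = 2674508/500388 ≈ 5.345

OR ≈ 5.345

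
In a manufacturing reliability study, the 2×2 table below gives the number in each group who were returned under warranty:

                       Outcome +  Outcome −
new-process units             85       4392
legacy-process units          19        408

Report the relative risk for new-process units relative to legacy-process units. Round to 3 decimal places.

risk, new-process units = 85/4477 = 0.01899
risk, legacy-process units = 19/427 = 0.04450
RR = 0.01899 / 0.04450 = 0.427

RR ≈ 0.427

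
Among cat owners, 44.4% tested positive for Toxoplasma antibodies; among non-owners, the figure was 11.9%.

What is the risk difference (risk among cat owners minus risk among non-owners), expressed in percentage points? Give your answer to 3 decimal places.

32.500

risk difference = 0.4440 − 0.1190 = 0.3250 → 32.500 percentage points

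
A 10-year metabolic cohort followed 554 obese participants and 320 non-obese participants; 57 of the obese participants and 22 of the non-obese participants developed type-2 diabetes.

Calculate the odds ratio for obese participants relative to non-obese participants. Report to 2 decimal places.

odds, obese participants = 57/497 = 0.1147
odds, non-obese participants = 22/298 = 0.0738
OR = 0.1147 / 0.0738 = 1.55

OR = 1.55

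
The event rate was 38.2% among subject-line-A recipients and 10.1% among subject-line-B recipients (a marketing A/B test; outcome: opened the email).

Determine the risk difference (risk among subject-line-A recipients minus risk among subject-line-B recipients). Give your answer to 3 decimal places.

risk difference = 0.3820 − 0.1010 = 0.281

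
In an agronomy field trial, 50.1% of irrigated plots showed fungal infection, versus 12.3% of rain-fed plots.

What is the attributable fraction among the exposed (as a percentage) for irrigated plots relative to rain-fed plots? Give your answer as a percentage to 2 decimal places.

AR% = (0.5010 − 0.1230) / 0.5010 = 0.7545 → 75.45%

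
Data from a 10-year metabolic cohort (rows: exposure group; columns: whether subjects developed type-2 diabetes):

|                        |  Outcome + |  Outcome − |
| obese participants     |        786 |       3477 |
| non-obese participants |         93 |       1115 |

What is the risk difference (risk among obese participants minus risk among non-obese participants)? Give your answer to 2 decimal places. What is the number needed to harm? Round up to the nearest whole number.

RD = 0.11; NNH = 10

risk, obese participants = 786/4263 = 0.1844
risk, non-obese participants = 93/1208 = 0.0770
risk difference = 0.1844 − 0.0770 = 0.11
absolute risk difference = 0.107390
1 / 0.107390 = 9.312 → round up → 10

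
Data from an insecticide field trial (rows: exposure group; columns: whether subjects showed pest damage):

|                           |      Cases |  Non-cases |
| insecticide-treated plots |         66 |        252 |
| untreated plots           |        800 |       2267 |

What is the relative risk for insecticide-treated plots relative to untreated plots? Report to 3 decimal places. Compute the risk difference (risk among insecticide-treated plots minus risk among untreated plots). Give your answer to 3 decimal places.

risk, insecticide-treated plots = 66/318 = 0.2075
risk, untreated plots = 800/3067 = 0.2608
RR = 0.2075 / 0.2608 = 0.796
risk difference = 0.2075 − 0.2608 = -0.053

RR = 0.796; RD = -0.053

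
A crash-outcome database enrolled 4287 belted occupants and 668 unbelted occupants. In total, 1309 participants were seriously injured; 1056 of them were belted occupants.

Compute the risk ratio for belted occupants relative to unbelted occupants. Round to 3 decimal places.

0.650

belted occupants without the outcome: 4287 − 1056 = 3231
unbelted occupants with the outcome: 1309 − 1056 = 253
unbelted occupants without the outcome: 668 − 253 = 415
risk, belted occupants = 1056/4287 = 0.2463
risk, unbelted occupants = 253/668 = 0.3787
RR = 0.2463 / 0.3787 = 0.650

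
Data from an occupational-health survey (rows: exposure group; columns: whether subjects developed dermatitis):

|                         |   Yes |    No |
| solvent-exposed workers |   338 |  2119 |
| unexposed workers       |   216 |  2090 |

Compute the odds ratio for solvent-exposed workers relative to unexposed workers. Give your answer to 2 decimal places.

OR = (338 × 2090) / (2119 × 216) = 706420/457704 ≈ 1.54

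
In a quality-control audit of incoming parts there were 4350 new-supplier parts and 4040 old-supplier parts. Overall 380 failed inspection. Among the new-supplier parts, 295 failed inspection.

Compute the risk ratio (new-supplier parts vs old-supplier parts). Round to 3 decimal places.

RR ≈ 3.223

new-supplier parts without the outcome: 4350 − 295 = 4055
old-supplier parts with the outcome: 380 − 295 = 85
old-supplier parts without the outcome: 4040 − 85 = 3955
risk, new-supplier parts = 295/4350 = 0.06782
risk, old-supplier parts = 85/4040 = 0.02104
RR = 0.06782 / 0.02104 = 3.223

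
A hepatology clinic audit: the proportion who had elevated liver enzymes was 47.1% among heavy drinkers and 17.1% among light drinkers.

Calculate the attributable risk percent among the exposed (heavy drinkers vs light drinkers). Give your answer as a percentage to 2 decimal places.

AR% = (0.4710 − 0.1710) / 0.4710 = 0.6369 → 63.69%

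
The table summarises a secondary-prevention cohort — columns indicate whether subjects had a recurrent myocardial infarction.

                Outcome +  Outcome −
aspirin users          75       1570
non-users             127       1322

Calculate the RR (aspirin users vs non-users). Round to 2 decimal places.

0.52

risk, aspirin users = 75/1645 = 0.04559
risk, non-users = 127/1449 = 0.08765
RR = 0.04559 / 0.08765 = 0.52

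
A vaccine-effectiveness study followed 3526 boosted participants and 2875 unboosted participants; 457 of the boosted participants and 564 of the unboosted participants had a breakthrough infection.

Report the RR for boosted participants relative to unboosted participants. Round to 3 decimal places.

RR: 0.661

risk, boosted participants = 457/3526 = 0.1296
risk, unboosted participants = 564/2875 = 0.1962
RR = 0.1296 / 0.1962 = 0.661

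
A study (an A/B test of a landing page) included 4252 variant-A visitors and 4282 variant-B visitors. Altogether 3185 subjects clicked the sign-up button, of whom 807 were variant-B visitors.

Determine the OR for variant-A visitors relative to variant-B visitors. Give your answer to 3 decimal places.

5.464

variant-A visitors with the outcome: 3185 − 807 = 2378
variant-A visitors without the outcome: 4252 − 2378 = 1874
variant-B visitors without the outcome: 4282 − 807 = 3475
OR = (2378 × 3475) / (1874 × 807) = 8263550/1512318 ≈ 5.464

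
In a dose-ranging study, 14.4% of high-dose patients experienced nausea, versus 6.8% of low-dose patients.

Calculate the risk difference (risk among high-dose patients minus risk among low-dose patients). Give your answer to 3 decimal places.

risk difference = 0.1440 − 0.0680 = 0.076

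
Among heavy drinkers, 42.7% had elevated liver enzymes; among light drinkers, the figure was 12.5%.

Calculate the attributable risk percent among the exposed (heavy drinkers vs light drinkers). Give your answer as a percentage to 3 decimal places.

AR% = (0.4270 − 0.1250) / 0.4270 = 0.7073 → 70.726%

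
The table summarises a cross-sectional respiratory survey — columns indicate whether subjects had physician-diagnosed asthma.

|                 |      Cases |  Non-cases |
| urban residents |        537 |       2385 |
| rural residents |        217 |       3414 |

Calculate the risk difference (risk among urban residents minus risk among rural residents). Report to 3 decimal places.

risk, urban residents = 537/2922 = 0.1838
risk, rural residents = 217/3631 = 0.0598
risk difference = 0.1838 − 0.0598 = 0.124

RD ≈ 0.124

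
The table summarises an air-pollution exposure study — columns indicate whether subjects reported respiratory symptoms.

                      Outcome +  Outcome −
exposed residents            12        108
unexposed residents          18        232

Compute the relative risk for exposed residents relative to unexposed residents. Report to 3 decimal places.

risk, exposed residents = 12/120 = 0.1000
risk, unexposed residents = 18/250 = 0.0720
RR = 0.1000 / 0.0720 = 1.389

RR: 1.389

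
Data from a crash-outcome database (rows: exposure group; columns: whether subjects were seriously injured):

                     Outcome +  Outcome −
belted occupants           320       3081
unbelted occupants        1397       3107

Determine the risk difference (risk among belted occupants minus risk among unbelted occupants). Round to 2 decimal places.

risk, belted occupants = 320/3401 = 0.0941
risk, unbelted occupants = 1397/4504 = 0.3102
risk difference = 0.0941 − 0.3102 = -0.22

RD: -0.22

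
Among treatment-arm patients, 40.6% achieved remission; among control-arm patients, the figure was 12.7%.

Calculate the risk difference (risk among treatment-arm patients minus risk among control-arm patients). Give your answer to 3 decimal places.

risk difference = 0.4060 − 0.1270 = 0.279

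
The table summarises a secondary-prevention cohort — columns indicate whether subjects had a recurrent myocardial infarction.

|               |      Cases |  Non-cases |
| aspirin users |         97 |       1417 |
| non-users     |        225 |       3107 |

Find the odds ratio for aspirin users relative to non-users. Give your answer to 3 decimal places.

OR = (97 × 3107) / (1417 × 225) = 301379/318825 ≈ 0.945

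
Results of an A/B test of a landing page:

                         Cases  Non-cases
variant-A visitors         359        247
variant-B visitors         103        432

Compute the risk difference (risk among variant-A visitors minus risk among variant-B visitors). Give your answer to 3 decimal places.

risk, variant-A visitors = 359/606 = 0.5924
risk, variant-B visitors = 103/535 = 0.1925
risk difference = 0.5924 − 0.1925 = 0.400

0.400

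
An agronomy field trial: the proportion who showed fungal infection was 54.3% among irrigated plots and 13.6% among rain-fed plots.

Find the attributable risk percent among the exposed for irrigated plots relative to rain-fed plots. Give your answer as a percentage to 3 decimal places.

AR% = (0.5430 − 0.1360) / 0.5430 = 0.7495 → 74.954%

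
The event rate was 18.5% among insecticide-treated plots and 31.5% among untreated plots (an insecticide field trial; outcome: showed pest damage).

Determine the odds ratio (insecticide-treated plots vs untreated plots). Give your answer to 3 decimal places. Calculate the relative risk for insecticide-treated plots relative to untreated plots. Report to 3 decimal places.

odds, insecticide-treated plots = 0.1850/0.8150 = 0.2270
odds, untreated plots = 0.3150/0.6850 = 0.4599
OR = 0.2270 / 0.4599 = 0.494
RR = 0.1850 / 0.3150 = 0.587

OR = 0.494; RR = 0.587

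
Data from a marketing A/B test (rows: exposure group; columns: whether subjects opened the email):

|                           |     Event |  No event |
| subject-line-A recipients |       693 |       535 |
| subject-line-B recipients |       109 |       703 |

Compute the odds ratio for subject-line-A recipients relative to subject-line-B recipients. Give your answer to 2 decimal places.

OR = (693 × 703) / (535 × 109) = 487179/58315 ≈ 8.35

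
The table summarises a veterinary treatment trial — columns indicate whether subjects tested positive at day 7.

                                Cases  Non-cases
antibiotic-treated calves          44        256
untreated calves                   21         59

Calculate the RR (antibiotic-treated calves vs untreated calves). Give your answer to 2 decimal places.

0.56

risk, antibiotic-treated calves = 44/300 = 0.1467
risk, untreated calves = 21/80 = 0.2625
RR = 0.1467 / 0.2625 = 0.56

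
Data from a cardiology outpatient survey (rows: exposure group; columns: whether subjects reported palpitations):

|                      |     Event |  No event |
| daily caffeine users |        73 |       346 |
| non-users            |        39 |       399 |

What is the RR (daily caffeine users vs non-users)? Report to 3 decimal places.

risk, daily caffeine users = 73/419 = 0.1742
risk, non-users = 39/438 = 0.0890
RR = 0.1742 / 0.0890 = 1.957

1.957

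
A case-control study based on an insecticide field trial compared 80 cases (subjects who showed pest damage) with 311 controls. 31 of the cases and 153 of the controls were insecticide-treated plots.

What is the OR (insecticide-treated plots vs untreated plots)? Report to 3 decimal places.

OR = (31 × 158) / (153 × 49) = 4898/7497 ≈ 0.653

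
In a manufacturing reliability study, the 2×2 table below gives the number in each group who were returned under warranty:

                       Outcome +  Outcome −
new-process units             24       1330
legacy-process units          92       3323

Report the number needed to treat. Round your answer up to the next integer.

NNT ≈ 109

risk, new-process units = 24/1354 = 0.017725
risk, legacy-process units = 92/3415 = 0.026940
absolute risk difference = 0.009215
1 / 0.009215 = 108.519 → round up → 109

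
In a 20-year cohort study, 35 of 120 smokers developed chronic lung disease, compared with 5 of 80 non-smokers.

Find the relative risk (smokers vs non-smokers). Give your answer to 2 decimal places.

risk, smokers = 35/120 = 0.2917
risk, non-smokers = 5/80 = 0.0625
RR = 0.2917 / 0.0625 = 4.67

RR = 4.67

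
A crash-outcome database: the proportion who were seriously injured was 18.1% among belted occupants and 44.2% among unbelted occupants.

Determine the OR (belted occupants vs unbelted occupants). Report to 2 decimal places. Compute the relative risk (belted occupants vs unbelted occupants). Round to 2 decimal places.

odds, belted occupants = 0.1810/0.8190 = 0.2210
odds, unbelted occupants = 0.4420/0.5580 = 0.7921
OR = 0.2210 / 0.7921 = 0.28
RR = 0.1810 / 0.4420 = 0.41

OR = 0.28; RR = 0.41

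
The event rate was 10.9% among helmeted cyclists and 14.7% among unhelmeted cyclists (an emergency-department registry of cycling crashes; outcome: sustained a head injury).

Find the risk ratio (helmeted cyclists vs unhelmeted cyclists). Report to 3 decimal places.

RR = 0.1090 / 0.1470 = 0.741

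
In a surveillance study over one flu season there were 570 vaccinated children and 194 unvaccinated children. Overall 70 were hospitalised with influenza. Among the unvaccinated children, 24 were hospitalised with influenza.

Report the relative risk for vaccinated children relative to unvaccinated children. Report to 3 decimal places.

vaccinated children with the outcome: 70 − 24 = 46
vaccinated children without the outcome: 570 − 46 = 524
unvaccinated children without the outcome: 194 − 24 = 170
risk, vaccinated children = 46/570 = 0.0807
risk, unvaccinated children = 24/194 = 0.1237
RR = 0.0807 / 0.1237 = 0.652

RR = 0.652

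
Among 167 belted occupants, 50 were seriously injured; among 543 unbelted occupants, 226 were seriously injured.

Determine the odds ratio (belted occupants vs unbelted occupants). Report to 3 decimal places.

OR = (50 × 317) / (117 × 226) = 15850/26442 ≈ 0.599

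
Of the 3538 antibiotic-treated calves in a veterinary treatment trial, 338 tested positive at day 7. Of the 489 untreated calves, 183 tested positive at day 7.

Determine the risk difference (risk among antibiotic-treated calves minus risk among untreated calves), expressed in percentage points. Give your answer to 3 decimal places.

-27.870

risk, antibiotic-treated calves = 338/3538 = 0.0955
risk, untreated calves = 183/489 = 0.3742
risk difference = 0.0955 − 0.3742 = -0.2787 → -27.870 percentage points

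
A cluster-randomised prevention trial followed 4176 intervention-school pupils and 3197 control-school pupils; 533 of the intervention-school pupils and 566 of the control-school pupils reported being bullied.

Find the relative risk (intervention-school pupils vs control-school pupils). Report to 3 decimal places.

0.721

risk, intervention-school pupils = 533/4176 = 0.1276
risk, control-school pupils = 566/3197 = 0.1770
RR = 0.1276 / 0.1770 = 0.721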